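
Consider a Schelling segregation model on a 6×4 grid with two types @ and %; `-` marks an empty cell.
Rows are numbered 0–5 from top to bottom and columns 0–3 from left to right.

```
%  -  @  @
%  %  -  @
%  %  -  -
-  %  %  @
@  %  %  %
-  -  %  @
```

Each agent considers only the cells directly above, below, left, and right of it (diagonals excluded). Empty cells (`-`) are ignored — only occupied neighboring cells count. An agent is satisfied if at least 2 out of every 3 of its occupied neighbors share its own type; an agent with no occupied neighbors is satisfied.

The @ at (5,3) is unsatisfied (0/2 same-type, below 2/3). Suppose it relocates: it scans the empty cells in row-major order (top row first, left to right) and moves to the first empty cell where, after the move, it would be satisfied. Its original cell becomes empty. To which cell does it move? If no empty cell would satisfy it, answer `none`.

(1,2)

Vacating (5,3). Empty cells in order:
  (0,1): 1/3 same-type → still unsatisfied.
  (1,2): 2/3 same-type → satisfied — stop here.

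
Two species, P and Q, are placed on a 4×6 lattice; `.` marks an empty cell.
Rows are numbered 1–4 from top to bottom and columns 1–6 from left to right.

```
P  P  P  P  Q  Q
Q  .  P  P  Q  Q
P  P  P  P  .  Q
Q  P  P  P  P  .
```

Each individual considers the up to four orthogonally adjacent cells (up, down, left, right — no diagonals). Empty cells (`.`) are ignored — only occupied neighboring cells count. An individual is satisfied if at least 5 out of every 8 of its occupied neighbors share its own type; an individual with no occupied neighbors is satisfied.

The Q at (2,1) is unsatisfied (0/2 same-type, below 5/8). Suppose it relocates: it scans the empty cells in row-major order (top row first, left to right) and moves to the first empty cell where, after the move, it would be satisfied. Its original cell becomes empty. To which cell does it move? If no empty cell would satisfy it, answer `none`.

Vacating (2,1). Empty cells in order:
  (2,2): 0/3 same-type → still unsatisfied.
  (3,5): 2/4 same-type → still unsatisfied.
  (4,6): 1/2 same-type → still unsatisfied.

none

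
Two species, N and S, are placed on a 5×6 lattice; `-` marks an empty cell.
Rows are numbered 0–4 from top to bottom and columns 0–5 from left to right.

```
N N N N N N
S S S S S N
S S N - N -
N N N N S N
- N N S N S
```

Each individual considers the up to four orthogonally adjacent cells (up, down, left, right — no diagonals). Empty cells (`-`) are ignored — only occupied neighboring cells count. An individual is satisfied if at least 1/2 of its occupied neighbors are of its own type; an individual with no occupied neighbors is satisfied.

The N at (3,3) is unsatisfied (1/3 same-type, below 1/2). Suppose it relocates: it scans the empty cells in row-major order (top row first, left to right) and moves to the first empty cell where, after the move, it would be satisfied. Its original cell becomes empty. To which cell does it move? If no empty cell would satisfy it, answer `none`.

Vacating (3,3). Empty cells in order:
  (2,3): 2/3 same-type → satisfied — stop here.

(2,3)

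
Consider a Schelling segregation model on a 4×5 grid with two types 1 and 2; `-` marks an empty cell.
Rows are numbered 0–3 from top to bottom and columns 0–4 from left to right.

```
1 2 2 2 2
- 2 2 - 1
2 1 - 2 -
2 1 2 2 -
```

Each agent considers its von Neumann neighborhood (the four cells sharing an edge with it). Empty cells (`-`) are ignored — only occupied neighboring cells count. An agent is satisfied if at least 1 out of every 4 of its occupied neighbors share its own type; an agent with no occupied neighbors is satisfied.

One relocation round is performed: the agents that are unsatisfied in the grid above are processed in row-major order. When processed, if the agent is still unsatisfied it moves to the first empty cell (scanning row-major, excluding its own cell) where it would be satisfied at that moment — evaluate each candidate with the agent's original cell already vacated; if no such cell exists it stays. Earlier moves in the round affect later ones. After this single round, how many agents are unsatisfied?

0

Initially unsatisfied (in order): (0,0), (1,4).
  (0,0) → (1,3).
  (1,4): now satisfied by earlier moves; stays.
Resulting grid:
- 2 2 2 2
- 2 2 1 1
2 1 - 2 -
2 1 2 2 -
All satisfied now.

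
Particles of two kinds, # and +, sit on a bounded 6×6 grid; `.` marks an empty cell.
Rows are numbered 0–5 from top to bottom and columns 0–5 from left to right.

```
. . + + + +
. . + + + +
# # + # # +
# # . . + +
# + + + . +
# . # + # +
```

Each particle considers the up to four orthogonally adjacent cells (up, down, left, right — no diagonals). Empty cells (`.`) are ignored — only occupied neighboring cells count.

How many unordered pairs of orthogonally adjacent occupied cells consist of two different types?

Scan each occupied cell's neighbors to the right and below so each pair is counted once.
From row 0: 0 unlike of 7 pairs (running 0/7).
From row 1: 2 unlike of 7 pairs (running 2/14).
From row 2: 4 unlike of 9 pairs (running 6/23).
From row 3: 1 unlike of 5 pairs (running 7/28).
From row 4: 2 unlike of 7 pairs (running 9/35).
From row 5: 3 unlike of 3 pairs (running 12/38).
Total adjacent occupied pairs: 38; unlike-type pairs: 12.

12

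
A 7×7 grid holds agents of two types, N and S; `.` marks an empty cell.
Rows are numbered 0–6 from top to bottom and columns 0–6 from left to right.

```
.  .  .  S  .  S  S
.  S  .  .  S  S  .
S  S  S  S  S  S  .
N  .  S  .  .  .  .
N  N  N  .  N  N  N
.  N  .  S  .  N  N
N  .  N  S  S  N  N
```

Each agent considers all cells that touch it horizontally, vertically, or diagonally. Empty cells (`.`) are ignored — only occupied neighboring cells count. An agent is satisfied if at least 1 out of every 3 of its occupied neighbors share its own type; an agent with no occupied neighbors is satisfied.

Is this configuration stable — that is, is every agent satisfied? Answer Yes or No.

Yes

(0,3)S 1/1 ✓
(0,5)S 3/3 ✓
(0,6)S 2/2 ✓
(1,1)S 3/3 ✓
(1,4)S 6/6 ✓
(1,5)S 5/5 ✓
(2,0)S 2/3 ✓
(2,1)S 4/5 ✓
(2,2)S 4/4 ✓
(2,3)S 4/4 ✓
(2,4)S 4/4 ✓
(2,5)S 3/3 ✓
(3,0)N 2/4 ✓
(3,2)S 3/5 ✓
(4,0)N 3/3 ✓
(4,1)N 4/5 ✓
(4,2)N 2/4 ✓
(4,4)N 2/3 ✓
(4,5)N 4/4 ✓
(4,6)N 3/3 ✓
(5,1)N 5/5 ✓
(5,3)S 2/5 ✓
(5,5)N 6/7 ✓
(5,6)N 5/5 ✓
(6,0)N 1/1 ✓
(6,2)N 1/3 ✓
(6,3)S 2/3 ✓
(6,4)S 2/4 ✓
(6,5)N 3/4 ✓
(6,6)N 3/3 ✓
All meet the threshold, so the configuration is stable.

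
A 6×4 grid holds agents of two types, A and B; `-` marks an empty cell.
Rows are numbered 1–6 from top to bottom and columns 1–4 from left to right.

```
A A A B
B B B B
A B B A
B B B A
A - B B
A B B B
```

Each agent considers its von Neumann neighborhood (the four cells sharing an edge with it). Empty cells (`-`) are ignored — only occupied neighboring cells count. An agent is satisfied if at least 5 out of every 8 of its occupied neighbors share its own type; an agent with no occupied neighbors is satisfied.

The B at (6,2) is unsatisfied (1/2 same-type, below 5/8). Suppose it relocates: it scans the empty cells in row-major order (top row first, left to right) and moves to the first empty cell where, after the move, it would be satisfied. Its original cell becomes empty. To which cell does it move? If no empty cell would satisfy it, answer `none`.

Vacating (6,2). Empty cells in order:
  (5,2): 2/3 same-type → satisfied — stop here.

(5,2)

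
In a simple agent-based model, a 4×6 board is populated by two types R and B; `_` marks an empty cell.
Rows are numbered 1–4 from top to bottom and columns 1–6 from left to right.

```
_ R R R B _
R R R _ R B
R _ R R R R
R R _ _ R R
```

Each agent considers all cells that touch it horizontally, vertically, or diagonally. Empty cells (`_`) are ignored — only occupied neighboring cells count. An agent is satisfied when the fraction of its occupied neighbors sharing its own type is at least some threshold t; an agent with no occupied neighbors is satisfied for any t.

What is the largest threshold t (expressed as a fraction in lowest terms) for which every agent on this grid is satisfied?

1/4

(1,2)R 4/4
(1,3)R 4/4
(1,4)R 3/4
(1,5)B 1/3
(2,1)R 3/3
(2,2)R 6/6
(2,3)R 6/6
(2,5)R 4/6
(2,6)B 1/4
(3,1)R 4/4
(3,3)R 4/4
(3,4)R 5/5
(3,5)R 5/6
(3,6)R 4/5
(4,1)R 2/2
(4,2)R 3/3
(4,5)R 4/4
(4,6)R 3/3
The smallest same-type fraction is 1/4 at (2,6), which reduces to 1/4. Any threshold above that leaves this agent unsatisfied.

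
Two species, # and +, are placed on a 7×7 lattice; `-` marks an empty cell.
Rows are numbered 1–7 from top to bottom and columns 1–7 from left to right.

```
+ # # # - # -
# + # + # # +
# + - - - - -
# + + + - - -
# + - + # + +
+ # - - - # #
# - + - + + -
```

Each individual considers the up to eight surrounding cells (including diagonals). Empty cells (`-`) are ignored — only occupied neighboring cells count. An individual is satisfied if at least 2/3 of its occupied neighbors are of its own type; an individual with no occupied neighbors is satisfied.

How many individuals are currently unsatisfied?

Row 1: (1,1)+ 1/3 not · (1,2)# 3/5 not · (1,3)# 3/5 not · (1,4)# 3/4 satisfied · (1,6)# 2/3 satisfied
Row 2: (2,1)# 2/5 not · (2,2)+ 2/7 not · (2,3)# 3/6 not · (2,4)+ 0/4 not · (2,5)# 3/4 satisfied · (2,6)# 2/3 satisfied · (2,7)+ 0/2 not
Row 3: (3,1)# 2/5 not · (3,2)+ 3/7 not
Row 4: (4,1)# 2/5 not · (4,2)+ 3/6 not · (4,3)+ 5/5 satisfied · (4,4)+ 2/3 satisfied
Row 5: (5,1)# 2/5 not · (5,2)+ 3/6 not · (5,4)+ 2/3 satisfied · (5,5)# 1/4 not · (5,6)+ 1/4 not · (5,7)+ 1/3 not
Row 6: (6,1)+ 1/4 not · (6,2)# 2/5 not · (6,6)# 2/6 not · (6,7)# 1/4 not
Row 7: (7,1)# 1/2 not · (7,3)+ 0/1 not · (7,5)+ 1/2 not · (7,6)+ 1/3 not
Unsatisfied: (1,1), (1,2), (1,3), (2,1), (2,2), (2,3), (2,4), (2,7), (3,1), (3,2), (4,1), (4,2), (5,1), (5,2), (5,5), (5,6), (5,7), (6,1), (6,2), (6,6), (6,7), (7,1), (7,3), (7,5), (7,6) — 25 in total.

25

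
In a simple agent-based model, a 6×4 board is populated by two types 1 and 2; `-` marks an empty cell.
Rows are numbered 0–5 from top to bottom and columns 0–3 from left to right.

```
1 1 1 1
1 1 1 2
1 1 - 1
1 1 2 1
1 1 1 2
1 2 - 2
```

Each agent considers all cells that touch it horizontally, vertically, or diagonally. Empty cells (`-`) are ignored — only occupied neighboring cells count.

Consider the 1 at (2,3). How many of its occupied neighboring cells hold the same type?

2

Occupied neighbors of (2,3): (1,2)=1, (1,3)=2, (3,2)=2, (3,3)=1.
Same type (1): 2 of 4.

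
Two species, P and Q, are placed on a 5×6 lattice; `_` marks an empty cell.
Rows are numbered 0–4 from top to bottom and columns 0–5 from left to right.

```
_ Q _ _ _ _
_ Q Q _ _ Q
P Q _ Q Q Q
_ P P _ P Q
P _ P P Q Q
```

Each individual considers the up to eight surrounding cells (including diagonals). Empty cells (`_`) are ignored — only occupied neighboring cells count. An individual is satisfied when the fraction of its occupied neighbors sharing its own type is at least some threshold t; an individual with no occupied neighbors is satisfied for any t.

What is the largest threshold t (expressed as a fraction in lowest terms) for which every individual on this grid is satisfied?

1/7

Row 0: (0,1)Q 2/2
Row 1: (1,1)Q 3/4 · (1,2)Q 4/4 · (1,5)Q 2/2
Row 2: (2,0)P 1/3 · (2,1)Q 2/5 · (2,3)Q 2/4 · (2,4)Q 4/5 · (2,5)Q 3/4
Row 3: (3,1)P 4/5 · (3,2)P 3/5 · (3,4)P 1/7 · (3,5)Q 4/5
Row 4: (4,0)P 1/1 · (4,2)P 3/3 · (4,3)P 3/4 · (4,4)Q 2/4 · (4,5)Q 2/3
The smallest same-type fraction is 1/7 at (3,4), which reduces to 1/7. Any threshold above that leaves this individual unsatisfied.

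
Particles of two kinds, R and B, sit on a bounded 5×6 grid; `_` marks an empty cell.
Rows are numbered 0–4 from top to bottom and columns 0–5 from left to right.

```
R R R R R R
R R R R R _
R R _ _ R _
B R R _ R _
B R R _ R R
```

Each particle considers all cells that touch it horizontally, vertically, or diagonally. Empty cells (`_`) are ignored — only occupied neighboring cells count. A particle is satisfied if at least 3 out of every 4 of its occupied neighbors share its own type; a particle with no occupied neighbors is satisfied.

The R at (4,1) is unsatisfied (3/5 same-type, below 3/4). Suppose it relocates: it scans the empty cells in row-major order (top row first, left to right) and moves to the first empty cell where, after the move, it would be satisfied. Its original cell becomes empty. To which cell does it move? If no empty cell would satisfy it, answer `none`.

Vacating (4,1). Empty cells in order:
  (1,5): 4/4 same-type → satisfied — stop here.

(1,5)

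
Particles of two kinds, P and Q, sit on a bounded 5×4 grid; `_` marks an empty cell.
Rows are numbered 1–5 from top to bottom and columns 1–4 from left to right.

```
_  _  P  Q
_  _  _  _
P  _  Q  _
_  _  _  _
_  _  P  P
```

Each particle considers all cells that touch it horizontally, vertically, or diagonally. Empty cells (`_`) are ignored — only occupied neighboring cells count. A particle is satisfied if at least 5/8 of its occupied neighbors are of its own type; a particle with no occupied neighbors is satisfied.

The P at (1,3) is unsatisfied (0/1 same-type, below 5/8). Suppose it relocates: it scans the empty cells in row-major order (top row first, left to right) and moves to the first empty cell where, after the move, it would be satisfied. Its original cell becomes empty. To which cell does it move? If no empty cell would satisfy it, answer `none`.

(1,1)

Vacating (1,3). Empty cells in order:
  (1,1): 0/0 same-type → satisfied — stop here.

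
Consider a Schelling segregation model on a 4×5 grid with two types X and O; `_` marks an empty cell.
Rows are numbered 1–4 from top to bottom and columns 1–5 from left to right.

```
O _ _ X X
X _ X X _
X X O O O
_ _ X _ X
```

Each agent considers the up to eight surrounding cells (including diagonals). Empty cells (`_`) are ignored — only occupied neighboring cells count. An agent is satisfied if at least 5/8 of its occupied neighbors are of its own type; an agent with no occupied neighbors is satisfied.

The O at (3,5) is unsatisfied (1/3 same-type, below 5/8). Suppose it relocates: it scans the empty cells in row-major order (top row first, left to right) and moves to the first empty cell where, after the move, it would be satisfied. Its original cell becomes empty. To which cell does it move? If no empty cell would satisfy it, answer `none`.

Vacating (3,5). Empty cells in order:
  (1,2): 1/3 same-type → still unsatisfied.
  (1,3): 0/3 same-type → still unsatisfied.
  (2,2): 2/6 same-type → still unsatisfied.
  (2,5): 1/4 same-type → still unsatisfied.
  (4,1): 0/2 same-type → still unsatisfied.
  (4,2): 1/4 same-type → still unsatisfied.
  (4,4): 2/4 same-type → still unsatisfied.

none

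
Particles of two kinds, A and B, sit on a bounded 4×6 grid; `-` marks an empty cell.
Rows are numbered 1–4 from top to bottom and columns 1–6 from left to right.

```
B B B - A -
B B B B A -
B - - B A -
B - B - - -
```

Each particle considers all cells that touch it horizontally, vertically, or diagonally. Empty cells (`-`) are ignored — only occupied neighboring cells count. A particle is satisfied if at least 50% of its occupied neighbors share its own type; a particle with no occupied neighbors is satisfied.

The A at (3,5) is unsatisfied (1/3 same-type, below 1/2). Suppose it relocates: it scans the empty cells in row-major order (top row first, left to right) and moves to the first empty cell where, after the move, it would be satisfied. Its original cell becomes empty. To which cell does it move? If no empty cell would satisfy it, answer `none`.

Vacating (3,5). Empty cells in order:
  (1,4): 2/5 same-type → still unsatisfied.
  (1,6): 2/2 same-type → satisfied — stop here.

(1,6)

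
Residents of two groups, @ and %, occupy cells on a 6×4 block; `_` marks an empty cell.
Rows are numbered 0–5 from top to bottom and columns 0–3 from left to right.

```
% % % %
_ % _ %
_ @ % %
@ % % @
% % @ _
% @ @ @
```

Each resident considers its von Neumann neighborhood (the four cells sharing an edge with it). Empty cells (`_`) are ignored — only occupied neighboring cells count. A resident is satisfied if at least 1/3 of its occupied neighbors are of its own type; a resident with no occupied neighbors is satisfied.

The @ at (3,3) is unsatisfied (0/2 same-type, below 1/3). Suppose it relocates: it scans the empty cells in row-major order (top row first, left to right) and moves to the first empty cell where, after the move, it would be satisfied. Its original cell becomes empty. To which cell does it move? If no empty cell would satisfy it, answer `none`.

(2,0)

Vacating (3,3). Empty cells in order:
  (1,0): 0/2 same-type → still unsatisfied.
  (1,2): 0/4 same-type → still unsatisfied.
  (2,0): 2/2 same-type → satisfied — stop here.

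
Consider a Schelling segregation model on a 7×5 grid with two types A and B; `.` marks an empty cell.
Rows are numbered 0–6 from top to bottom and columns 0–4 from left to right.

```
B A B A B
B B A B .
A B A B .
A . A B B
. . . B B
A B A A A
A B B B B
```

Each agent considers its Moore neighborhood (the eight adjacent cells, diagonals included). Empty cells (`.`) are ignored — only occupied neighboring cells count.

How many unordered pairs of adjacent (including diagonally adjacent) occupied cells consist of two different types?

Scan each occupied cell's neighbors to the right and below (and the two forward diagonals) so each pair is counted once.
From row 0: 8 unlike of 15 pairs (running 8/15).
From row 1: 8 unlike of 13 pairs (running 16/28).
From row 2: 7 unlike of 11 pairs (running 23/39).
From row 3: 2 unlike of 7 pairs (running 25/46).
From row 4: 5 unlike of 6 pairs (running 30/52).
From row 5: 12 unlike of 17 pairs (running 42/69).
From row 6: 1 unlike of 4 pairs (running 43/73).
Total adjacent occupied pairs: 73; unlike-type pairs: 43.

43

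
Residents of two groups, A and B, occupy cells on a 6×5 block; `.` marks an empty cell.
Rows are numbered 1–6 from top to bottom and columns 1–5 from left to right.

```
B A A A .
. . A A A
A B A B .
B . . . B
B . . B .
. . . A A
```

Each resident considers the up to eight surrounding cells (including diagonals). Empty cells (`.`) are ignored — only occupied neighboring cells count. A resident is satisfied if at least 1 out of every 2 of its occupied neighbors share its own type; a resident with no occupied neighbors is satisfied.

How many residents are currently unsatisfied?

Row 1: (1,1)B 0/1 ✗ · (1,2)A 2/3 ✓ · (1,3)A 4/4 ✓ · (1,4)A 4/4 ✓
Row 2: (2,3)A 5/7 ✓ · (2,4)A 5/6 ✓ · (2,5)A 2/3 ✓
Row 3: (3,1)A 0/2 ✗ · (3,2)B 1/4 ✗ · (3,3)A 2/4 ✓ · (3,4)B 1/5 ✗
Row 4: (4,1)B 2/3 ✓ · (4,5)B 2/2 ✓
Row 5: (5,1)B 1/1 ✓ · (5,4)B 1/3 ✗
Row 6: (6,4)A 1/2 ✓ · (6,5)A 1/2 ✓
Unsatisfied: (1,1), (3,1), (3,2), (3,4), (5,4) — 5 in total.

5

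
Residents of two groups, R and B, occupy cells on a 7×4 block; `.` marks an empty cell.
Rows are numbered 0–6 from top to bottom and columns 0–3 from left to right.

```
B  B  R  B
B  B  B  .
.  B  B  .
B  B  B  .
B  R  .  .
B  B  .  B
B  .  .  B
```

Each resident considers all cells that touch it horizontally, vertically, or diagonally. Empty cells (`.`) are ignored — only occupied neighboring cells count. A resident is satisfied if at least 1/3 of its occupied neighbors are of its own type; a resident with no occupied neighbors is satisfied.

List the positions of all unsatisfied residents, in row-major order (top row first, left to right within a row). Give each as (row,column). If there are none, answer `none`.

(0,2), (4,1)

Row 0: (0,0)B 3/3 ✓ · (0,1)B 4/5 ✓ · (0,2)R 0/4 ✗ · (0,3)B 1/2 ✓
Row 1: (1,0)B 4/4 ✓ · (1,1)B 6/7 ✓ · (1,2)B 5/6 ✓
Row 2: (2,1)B 7/7 ✓ · (2,2)B 5/5 ✓
Row 3: (3,0)B 3/4 ✓ · (3,1)B 5/6 ✓ · (3,2)B 3/4 ✓
Row 4: (4,0)B 4/5 ✓ · (4,1)R 0/6 ✗
Row 5: (5,0)B 3/4 ✓ · (5,1)B 3/4 ✓ · (5,3)B 1/1 ✓
Row 6: (6,0)B 2/2 ✓ · (6,3)B 1/1 ✓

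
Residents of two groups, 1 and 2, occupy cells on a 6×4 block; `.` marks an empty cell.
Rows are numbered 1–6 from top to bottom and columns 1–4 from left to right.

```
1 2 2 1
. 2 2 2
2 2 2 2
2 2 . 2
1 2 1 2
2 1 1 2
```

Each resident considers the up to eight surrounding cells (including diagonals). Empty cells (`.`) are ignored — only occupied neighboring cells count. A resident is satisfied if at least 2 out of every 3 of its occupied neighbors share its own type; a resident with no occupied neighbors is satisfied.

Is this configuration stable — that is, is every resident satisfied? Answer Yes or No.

No

(1,1)1 0/2 ✗
(1,2)2 3/4 ✓
(1,3)2 4/5 ✓
(1,4)1 0/3 ✗
(2,2)2 6/7 ✓
(2,3)2 7/8 ✓
(2,4)2 4/5 ✓
(3,1)2 4/4 ✓
(3,2)2 6/6 ✓
(3,3)2 7/7 ✓
(3,4)2 4/4 ✓
(4,1)2 4/5 ✓
(4,2)2 5/7 ✓
(4,4)2 3/4 ✓
(5,1)1 1/5 ✗
(5,2)2 3/7 ✗
(5,3)1 2/7 ✗
(5,4)2 2/4 ✗
(6,1)2 1/3 ✗
(6,2)1 3/5 ✗
(6,3)1 2/5 ✗
(6,4)2 1/3 ✗
For instance (1,1) has only 0/2 same-type neighbors, below 2/3.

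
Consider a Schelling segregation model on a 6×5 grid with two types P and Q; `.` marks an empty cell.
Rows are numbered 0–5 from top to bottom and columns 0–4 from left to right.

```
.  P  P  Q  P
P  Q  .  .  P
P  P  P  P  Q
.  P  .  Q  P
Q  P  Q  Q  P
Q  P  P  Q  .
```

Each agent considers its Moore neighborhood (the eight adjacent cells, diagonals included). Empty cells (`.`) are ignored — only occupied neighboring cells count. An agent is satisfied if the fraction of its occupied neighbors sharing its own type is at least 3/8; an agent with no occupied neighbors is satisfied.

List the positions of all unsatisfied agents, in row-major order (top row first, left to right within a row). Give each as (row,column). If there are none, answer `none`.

(0,1)P 2/3 satisfied
(0,2)P 1/3 not
(0,3)Q 0/3 not
(0,4)P 1/2 satisfied
(1,0)P 3/4 satisfied
(1,1)Q 0/6 not
(1,4)P 2/4 satisfied
(2,0)P 3/4 satisfied
(2,1)P 4/5 satisfied
(2,2)P 3/5 satisfied
(2,3)P 3/5 satisfied
(2,4)Q 1/4 not
(3,1)P 4/6 satisfied
(3,3)Q 3/7 satisfied
(3,4)P 2/5 satisfied
(4,0)Q 1/4 not
(4,1)P 3/6 satisfied
(4,2)Q 3/7 satisfied
(4,3)Q 3/6 satisfied
(4,4)P 1/4 not
(5,0)Q 1/3 not
(5,1)P 2/5 satisfied
(5,2)P 2/5 satisfied
(5,3)Q 2/4 satisfied

(0,2), (0,3), (1,1), (2,4), (4,0), (4,4), (5,0)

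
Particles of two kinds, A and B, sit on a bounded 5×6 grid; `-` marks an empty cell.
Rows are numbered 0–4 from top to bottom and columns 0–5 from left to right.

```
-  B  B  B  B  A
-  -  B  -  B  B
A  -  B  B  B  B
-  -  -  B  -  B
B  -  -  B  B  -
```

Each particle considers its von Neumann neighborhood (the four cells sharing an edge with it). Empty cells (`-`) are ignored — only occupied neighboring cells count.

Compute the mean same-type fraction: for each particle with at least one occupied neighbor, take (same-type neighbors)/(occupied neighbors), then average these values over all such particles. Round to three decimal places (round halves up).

0.896

(0,1)B 1/1
(0,2)B 3/3
(0,3)B 2/2
(0,4)B 2/3
(0,5)A 0/2
(1,2)B 2/2
(1,4)B 3/3
(1,5)B 2/3
(2,0)A — no occupied neighbors
(2,2)B 2/2
(2,3)B 3/3
(2,4)B 3/3
(2,5)B 3/3
(3,3)B 2/2
(3,5)B 1/1
(4,0)B — no occupied neighbors
(4,3)B 2/2
(4,4)B 1/1
Sum over 16 particles: 1/1 + 3/3 + 2/2 + 2/3 + 0/2 + 2/2 + 3/3 + 2/3 + 2/2 + 3/3 + 3/3 + 3/3 + 2/2 + 1/1 + 2/2 + 1/1 = 43/3; mean = 43/3 ÷ 16 = 43/48 = 0.895833… → 0.896.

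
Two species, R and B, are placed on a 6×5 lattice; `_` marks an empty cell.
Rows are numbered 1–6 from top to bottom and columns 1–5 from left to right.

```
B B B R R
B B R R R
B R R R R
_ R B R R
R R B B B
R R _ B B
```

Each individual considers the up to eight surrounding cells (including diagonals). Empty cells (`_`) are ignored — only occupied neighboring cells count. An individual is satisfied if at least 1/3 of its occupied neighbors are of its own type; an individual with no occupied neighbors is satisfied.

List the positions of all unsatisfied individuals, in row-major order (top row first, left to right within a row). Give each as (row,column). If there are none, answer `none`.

(4,3)

(1,1)B 3/3 satisfied
(1,2)B 4/5 satisfied
(1,3)B 2/5 satisfied
(1,4)R 4/5 satisfied
(1,5)R 3/3 satisfied
(2,1)B 4/5 satisfied
(2,2)B 5/8 satisfied
(2,3)R 5/8 satisfied
(2,4)R 7/8 satisfied
(2,5)R 5/5 satisfied
(3,1)B 2/4 satisfied
(3,2)R 3/7 satisfied
(3,3)R 6/8 satisfied
(3,4)R 7/8 satisfied
(3,5)R 5/5 satisfied
(4,2)R 4/7 satisfied
(4,3)B 2/8 not
(4,4)R 4/8 satisfied
(4,5)R 3/5 satisfied
(5,1)R 4/4 satisfied
(5,2)R 4/6 satisfied
(5,3)B 3/7 satisfied
(5,4)B 5/7 satisfied
(5,5)B 3/5 satisfied
(6,1)R 3/3 satisfied
(6,2)R 3/4 satisfied
(6,4)B 4/4 satisfied
(6,5)B 3/3 satisfied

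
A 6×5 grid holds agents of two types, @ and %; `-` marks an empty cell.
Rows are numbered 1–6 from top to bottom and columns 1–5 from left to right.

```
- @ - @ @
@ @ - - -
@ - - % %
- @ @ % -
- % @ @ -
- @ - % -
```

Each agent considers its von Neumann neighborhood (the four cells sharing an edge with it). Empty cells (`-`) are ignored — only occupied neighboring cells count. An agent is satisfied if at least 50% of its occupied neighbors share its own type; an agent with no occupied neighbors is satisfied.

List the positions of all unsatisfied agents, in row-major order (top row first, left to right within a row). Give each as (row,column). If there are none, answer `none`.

(1,2)@ 1/1 ok
(1,4)@ 1/1 ok
(1,5)@ 1/1 ok
(2,1)@ 2/2 ok
(2,2)@ 2/2 ok
(3,1)@ 1/1 ok
(3,4)% 2/2 ok
(3,5)% 1/1 ok
(4,2)@ 1/2 ok
(4,3)@ 2/3 ok
(4,4)% 1/3 unhappy
(5,2)% 0/3 unhappy
(5,3)@ 2/3 ok
(5,4)@ 1/3 unhappy
(6,2)@ 0/1 unhappy
(6,4)% 0/1 unhappy

(4,4), (5,2), (5,4), (6,2), (6,4)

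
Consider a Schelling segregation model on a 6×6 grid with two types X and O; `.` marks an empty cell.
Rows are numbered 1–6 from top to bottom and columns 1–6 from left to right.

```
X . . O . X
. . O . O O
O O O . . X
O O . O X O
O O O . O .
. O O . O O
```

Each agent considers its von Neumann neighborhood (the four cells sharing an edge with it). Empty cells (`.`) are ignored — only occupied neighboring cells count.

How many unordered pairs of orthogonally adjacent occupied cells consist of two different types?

Scan each occupied cell's neighbors to the right and below so each pair is counted once.
Row 1: X(1,6)–O(2,6)≠  → 1/1 unlike.
Row 2: O(2,3)–O(3,3)= O(2,5)–O(2,6)= O(2,6)–X(3,6)≠  → 1/3 unlike.
Row 3: O(3,1)–O(3,2)= O(3,1)–O(4,1)= O(3,2)–O(3,3)= O(3,2)–O(4,2)= X(3,6)–O(4,6)≠  → 1/5 unlike.
Row 4: O(4,1)–O(4,2)= O(4,1)–O(5,1)= O(4,2)–O(5,2)= O(4,4)–X(4,5)≠ X(4,5)–O(4,6)≠ X(4,5)–O(5,5)≠  → 3/6 unlike.
Row 5: O(5,1)–O(5,2)= O(5,2)–O(5,3)= O(5,2)–O(6,2)= O(5,3)–O(6,3)= O(5,5)–O(6,5)=  → 0/5 unlike.
Row 6: O(6,2)–O(6,3)= O(6,5)–O(6,6)=  → 0/2 unlike.
Total adjacent occupied pairs: 22; unlike-type pairs: 6.

6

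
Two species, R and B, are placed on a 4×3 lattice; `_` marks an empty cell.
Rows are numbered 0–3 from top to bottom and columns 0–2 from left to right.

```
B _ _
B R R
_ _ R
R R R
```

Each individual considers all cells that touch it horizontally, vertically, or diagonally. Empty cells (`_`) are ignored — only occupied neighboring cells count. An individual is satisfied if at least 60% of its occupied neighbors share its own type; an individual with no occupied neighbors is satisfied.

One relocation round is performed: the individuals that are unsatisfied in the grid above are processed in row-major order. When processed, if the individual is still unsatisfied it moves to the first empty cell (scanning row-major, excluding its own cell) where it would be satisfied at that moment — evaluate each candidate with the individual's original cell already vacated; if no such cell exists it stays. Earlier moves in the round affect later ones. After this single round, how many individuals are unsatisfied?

0

Initially unsatisfied (in order): (0,0), (1,0), (1,1).
  (0,0): no empty cell satisfies it; stays.
  (1,0): no empty cell satisfies it; stays.
  (1,1) → (0,2).
Resulting grid:
B _ R
B _ R
_ _ R
R R R
All satisfied now.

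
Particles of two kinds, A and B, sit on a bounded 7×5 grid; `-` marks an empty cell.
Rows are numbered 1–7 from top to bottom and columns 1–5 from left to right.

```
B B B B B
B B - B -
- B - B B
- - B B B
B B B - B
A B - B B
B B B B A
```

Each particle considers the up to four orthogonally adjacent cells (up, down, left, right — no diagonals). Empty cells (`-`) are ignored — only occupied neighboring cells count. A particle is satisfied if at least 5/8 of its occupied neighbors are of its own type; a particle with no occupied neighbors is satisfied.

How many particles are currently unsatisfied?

(1,1)B 2/2 ✓
(1,2)B 3/3 ✓
(1,3)B 2/2 ✓
(1,4)B 3/3 ✓
(1,5)B 1/1 ✓
(2,1)B 2/2 ✓
(2,2)B 3/3 ✓
(2,4)B 2/2 ✓
(3,2)B 1/1 ✓
(3,4)B 3/3 ✓
(3,5)B 2/2 ✓
(4,3)B 2/2 ✓
(4,4)B 3/3 ✓
(4,5)B 3/3 ✓
(5,1)B 1/2 ✗
(5,2)B 3/3 ✓
(5,3)B 2/2 ✓
(5,5)B 2/2 ✓
(6,1)A 0/3 ✗
(6,2)B 2/3 ✓
(6,4)B 2/2 ✓
(6,5)B 2/3 ✓
(7,1)B 1/2 ✗
(7,2)B 3/3 ✓
(7,3)B 2/2 ✓
(7,4)B 2/3 ✓
(7,5)A 0/2 ✗
Unsatisfied: (5,1), (6,1), (7,1), (7,5) — 4 in total.

4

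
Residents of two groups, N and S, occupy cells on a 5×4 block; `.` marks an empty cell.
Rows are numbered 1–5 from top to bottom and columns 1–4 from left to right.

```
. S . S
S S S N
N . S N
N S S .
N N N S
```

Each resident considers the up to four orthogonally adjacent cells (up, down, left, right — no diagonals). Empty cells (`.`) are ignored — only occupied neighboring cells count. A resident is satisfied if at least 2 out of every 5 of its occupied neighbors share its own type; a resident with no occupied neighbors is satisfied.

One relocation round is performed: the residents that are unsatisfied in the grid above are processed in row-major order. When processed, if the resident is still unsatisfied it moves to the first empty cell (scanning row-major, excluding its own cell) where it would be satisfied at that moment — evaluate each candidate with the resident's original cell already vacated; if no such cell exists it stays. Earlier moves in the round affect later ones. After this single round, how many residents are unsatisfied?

Initially unsatisfied (in order): (1,4), (2,4), (4,2), (5,3), (5,4).
  (1,4) → (1,1).
  (2,4): now satisfied by earlier moves; stays.
  (4,2) → (1,3).
  (5,3) → (1,4).
  (5,4): now satisfied by earlier moves; stays.
Resulting grid:
S S S N
S S S N
N . S N
N . S .
N N . S
All satisfied now.

0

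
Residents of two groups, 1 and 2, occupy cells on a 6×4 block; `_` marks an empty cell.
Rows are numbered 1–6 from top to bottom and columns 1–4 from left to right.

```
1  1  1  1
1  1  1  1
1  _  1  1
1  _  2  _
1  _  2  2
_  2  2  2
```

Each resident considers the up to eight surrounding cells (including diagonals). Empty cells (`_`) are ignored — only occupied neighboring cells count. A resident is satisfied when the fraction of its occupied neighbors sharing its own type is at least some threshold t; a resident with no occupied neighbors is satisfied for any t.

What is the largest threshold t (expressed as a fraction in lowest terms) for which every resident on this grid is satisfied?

Row 1: (1,1)1 3/3 · (1,2)1 5/5 · (1,3)1 5/5 · (1,4)1 3/3
Row 2: (2,1)1 4/4 · (2,2)1 7/7 · (2,3)1 7/7 · (2,4)1 5/5
Row 3: (3,1)1 3/3 · (3,3)1 4/5 · (3,4)1 3/4
Row 4: (4,1)1 2/2 · (4,3)2 2/4
Row 5: (5,1)1 1/2 · (5,3)2 5/5 · (5,4)2 4/4
Row 6: (6,2)2 2/3 · (6,3)2 4/4 · (6,4)2 3/3
The smallest same-type fraction is 2/4 at (4,3), which reduces to 1/2. Any threshold above that leaves this resident unsatisfied.

1/2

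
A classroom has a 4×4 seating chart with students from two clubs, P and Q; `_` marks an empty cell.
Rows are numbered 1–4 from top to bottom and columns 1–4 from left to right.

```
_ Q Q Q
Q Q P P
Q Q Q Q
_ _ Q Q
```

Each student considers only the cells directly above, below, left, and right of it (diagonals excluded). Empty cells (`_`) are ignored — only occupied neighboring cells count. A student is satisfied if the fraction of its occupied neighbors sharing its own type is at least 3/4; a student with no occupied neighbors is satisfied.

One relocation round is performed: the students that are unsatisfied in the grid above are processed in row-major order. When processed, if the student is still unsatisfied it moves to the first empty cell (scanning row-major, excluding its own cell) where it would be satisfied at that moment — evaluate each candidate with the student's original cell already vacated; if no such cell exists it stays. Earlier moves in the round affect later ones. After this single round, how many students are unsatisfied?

0

Initially unsatisfied (in order): (1,3), (1,4), (2,3), (2,4), (3,4).
  (1,3) → (1,1).
  (1,4) → (4,1).
  (2,3) → (1,4).
  (2,4): no empty cell satisfies it; stays.
  (3,4) → (4,2).
Resulting grid:
Q Q _ P
Q Q _ P
Q Q Q _
Q Q Q Q
All satisfied now.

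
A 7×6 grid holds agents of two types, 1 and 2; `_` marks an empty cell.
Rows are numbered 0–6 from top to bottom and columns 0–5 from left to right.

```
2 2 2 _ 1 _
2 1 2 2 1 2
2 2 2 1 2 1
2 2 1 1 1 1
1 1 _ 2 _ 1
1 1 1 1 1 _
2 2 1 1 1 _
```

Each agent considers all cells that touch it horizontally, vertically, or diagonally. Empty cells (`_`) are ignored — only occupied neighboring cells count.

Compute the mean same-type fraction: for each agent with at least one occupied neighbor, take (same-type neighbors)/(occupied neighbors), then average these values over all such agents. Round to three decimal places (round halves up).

(0,0)2 2/3
(0,1)2 4/5
(0,2)2 3/4
(0,4)1 1/3
(1,0)2 4/5
(1,1)1 0/8
(1,2)2 5/7
(1,3)2 4/7
(1,4)1 3/6
(1,5)2 1/4
(2,0)2 4/5
(2,1)2 6/8
(2,2)2 4/8
(2,3)1 4/8
(2,4)2 2/8
(2,5)1 3/5
(3,0)2 3/5
(3,1)2 4/7
(3,2)1 3/7
(3,3)1 3/6
(3,4)1 5/7
(3,5)1 3/4
(4,0)1 3/5
(4,1)1 5/7
(4,3)2 0/6
(4,5)1 3/3
(5,0)1 3/5
(5,1)1 5/7
(5,2)1 5/7
(5,3)1 5/6
(5,4)1 4/5
(6,0)2 1/3
(6,1)2 1/5
(6,2)1 4/5
(6,3)1 5/5
(6,4)1 3/3
Sum over 36 agents: 2/3 + 4/5 + 3/4 + 1/3 + 4/5 + 0/8 + 5/7 + 4/7 + 3/6 + 1/4 + 4/5 + 6/8 + 4/8 + 4/8 + 2/8 + 3/5 + 3/5 + 4/7 + 3/7 + 3/6 + 5/7 + 3/4 + 3/5 + 5/7 + 0/6 + 3/3 + 3/5 + 5/7 + 5/7 + 5/6 + 4/5 + 1/3 + 1/5 + 4/5 + 5/5 + 3/3 = 9097/420; mean = 9097/420 ÷ 36 = 9097/15120 = 0.601653… → 0.602.

0.602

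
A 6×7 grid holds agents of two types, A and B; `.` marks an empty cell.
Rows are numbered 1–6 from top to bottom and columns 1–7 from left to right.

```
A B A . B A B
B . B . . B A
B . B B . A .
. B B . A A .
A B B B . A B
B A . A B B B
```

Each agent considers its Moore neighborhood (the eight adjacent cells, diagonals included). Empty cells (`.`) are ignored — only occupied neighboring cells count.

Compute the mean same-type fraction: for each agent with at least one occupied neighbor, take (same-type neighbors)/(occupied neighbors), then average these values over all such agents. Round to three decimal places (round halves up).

Row 1: (1,1)A 0/2 · (1,2)B 2/4 · (1,3)A 0/2 · (1,5)B 1/2 · (1,6)A 1/4 · (1,7)B 1/3
Row 2: (2,1)B 2/3 · (2,3)B 3/4 · (2,6)B 2/5 · (2,7)A 2/4
Row 3: (3,1)B 2/2 · (3,3)B 4/4 · (3,4)B 3/4 · (3,6)A 3/4
Row 4: (4,2)B 5/6 · (4,3)B 6/6 · (4,5)A 3/5 · (4,6)A 3/4
Row 5: (5,1)A 1/4 · (5,2)B 4/6 · (5,3)B 4/6 · (5,4)B 3/5 · (5,6)A 2/6 · (5,7)B 2/4
Row 6: (6,1)B 1/3 · (6,2)A 1/4 · (6,4)A 0/3 · (6,5)B 2/4 · (6,6)B 3/4 · (6,7)B 2/3
Sum over 30 agents: 0/2 + 2/4 + 0/2 + 1/2 + 1/4 + 1/3 + 2/3 + 3/4 + 2/5 + 2/4 + 2/2 + 4/4 + 3/4 + 3/4 + 5/6 + 6/6 + 3/5 + 3/4 + 1/4 + 4/6 + 4/6 + 3/5 + 2/6 + 2/4 + 1/3 + 1/4 + 0/3 + 2/4 + 3/4 + 2/3 = 161/10; mean = 161/10 ÷ 30 = 161/300 = 0.536666… → 0.537.

0.537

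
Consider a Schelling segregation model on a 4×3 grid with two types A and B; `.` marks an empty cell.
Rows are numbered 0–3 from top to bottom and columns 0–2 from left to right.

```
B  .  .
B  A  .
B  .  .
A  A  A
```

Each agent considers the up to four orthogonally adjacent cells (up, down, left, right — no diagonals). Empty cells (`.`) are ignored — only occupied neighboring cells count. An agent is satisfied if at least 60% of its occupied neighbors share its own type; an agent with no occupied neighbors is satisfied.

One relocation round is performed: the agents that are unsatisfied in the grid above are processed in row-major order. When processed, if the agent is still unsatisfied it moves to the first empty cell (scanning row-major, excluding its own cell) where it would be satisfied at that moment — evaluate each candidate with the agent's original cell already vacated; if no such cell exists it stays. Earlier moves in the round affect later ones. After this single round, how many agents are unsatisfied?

Initially unsatisfied (in order): (1,1), (2,0), (3,0).
  (1,1) → (0,2).
  (2,0) → (1,1).
  (3,0): now satisfied by earlier moves; stays.
Resulting grid:
B . A
B B .
. . .
A A A
All satisfied now.

0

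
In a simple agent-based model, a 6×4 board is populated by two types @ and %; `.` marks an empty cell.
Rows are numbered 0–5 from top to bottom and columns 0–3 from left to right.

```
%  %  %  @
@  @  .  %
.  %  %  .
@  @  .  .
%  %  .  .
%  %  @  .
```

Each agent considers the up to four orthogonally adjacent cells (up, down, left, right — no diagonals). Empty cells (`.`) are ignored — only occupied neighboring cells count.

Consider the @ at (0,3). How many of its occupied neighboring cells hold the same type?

0

Occupied neighbors of (0,3): (1,3)=%, (0,2)=%.
Same type (@): 0 of 2.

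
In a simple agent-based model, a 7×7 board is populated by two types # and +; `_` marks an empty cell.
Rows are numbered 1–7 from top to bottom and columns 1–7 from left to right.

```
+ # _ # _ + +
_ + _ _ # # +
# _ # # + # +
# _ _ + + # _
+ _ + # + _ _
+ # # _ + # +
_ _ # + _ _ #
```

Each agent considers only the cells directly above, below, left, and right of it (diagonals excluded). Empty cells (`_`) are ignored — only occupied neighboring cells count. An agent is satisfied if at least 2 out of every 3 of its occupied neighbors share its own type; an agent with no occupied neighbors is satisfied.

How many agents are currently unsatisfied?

(1,1)+ 0/1 unhappy
(1,2)# 0/2 unhappy
(1,4)# 0/0 ok
(1,6)+ 1/2 unhappy
(1,7)+ 2/2 ok
(2,2)+ 0/1 unhappy
(2,5)# 1/2 unhappy
(2,6)# 2/4 unhappy
(2,7)+ 2/3 ok
(3,1)# 1/1 ok
(3,3)# 1/1 ok
(3,4)# 1/3 unhappy
(3,5)+ 1/4 unhappy
(3,6)# 2/4 unhappy
(3,7)+ 1/2 unhappy
(4,1)# 1/2 unhappy
(4,4)+ 1/3 unhappy
(4,5)+ 3/4 ok
(4,6)# 1/2 unhappy
(5,1)+ 1/2 unhappy
(5,3)+ 0/2 unhappy
(5,4)# 0/3 unhappy
(5,5)+ 2/3 ok
(6,1)+ 1/2 unhappy
(6,2)# 1/2 unhappy
(6,3)# 2/3 ok
(6,5)+ 1/2 unhappy
(6,6)# 0/2 unhappy
(6,7)+ 0/2 unhappy
(7,3)# 1/2 unhappy
(7,4)+ 0/1 unhappy
(7,7)# 0/1 unhappy
Unsatisfied: (1,1), (1,2), (1,6), (2,2), (2,5), (2,6), (3,4), (3,5), (3,6), (3,7), (4,1), (4,4), (4,6), (5,1), (5,3), (5,4), (6,1), (6,2), (6,5), (6,6), (6,7), (7,3), (7,4), (7,7) — 24 in total.

24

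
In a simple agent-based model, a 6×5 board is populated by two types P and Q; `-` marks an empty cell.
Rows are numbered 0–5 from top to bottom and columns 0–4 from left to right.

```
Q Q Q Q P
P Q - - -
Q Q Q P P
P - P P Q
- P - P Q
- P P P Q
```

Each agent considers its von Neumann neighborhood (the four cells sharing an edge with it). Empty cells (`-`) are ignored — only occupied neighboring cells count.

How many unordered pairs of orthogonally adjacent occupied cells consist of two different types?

11

Scan each occupied cell's neighbors to the right and below so each pair is counted once.
From row 0: 2 unlike of 6 pairs (running 2/6).
From row 1: 2 unlike of 3 pairs (running 4/9).
From row 2: 4 unlike of 8 pairs (running 8/17).
From row 3: 1 unlike of 4 pairs (running 9/21).
From row 4: 1 unlike of 4 pairs (running 10/25).
From row 5: 1 unlike of 3 pairs (running 11/28).
Total adjacent occupied pairs: 28; unlike-type pairs: 11.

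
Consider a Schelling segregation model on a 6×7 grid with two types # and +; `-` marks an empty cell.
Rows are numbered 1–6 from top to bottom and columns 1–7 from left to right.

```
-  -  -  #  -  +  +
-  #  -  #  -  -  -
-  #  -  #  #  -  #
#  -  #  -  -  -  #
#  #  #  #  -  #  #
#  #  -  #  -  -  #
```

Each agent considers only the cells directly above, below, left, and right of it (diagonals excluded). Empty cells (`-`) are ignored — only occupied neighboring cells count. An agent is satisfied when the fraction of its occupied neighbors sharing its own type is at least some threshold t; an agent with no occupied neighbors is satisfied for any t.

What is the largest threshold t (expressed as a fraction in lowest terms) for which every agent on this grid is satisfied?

1/1

Row 1: (1,4)# 1/1 · (1,6)+ 1/1 · (1,7)+ 1/1
Row 2: (2,2)# 1/1 · (2,4)# 2/2
Row 3: (3,2)# 1/1 · (3,4)# 2/2 · (3,5)# 1/1 · (3,7)# 1/1
Row 4: (4,1)# 1/1 · (4,3)# 1/1 · (4,7)# 2/2
Row 5: (5,1)# 3/3 · (5,2)# 3/3 · (5,3)# 3/3 · (5,4)# 2/2 · (5,6)# 1/1 · (5,7)# 3/3
Row 6: (6,1)# 2/2 · (6,2)# 2/2 · (6,4)# 1/1 · (6,7)# 1/1
The smallest same-type fraction is 1/1 at (1,4), which reduces to 1/1. Any threshold above that leaves this agent unsatisfied.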